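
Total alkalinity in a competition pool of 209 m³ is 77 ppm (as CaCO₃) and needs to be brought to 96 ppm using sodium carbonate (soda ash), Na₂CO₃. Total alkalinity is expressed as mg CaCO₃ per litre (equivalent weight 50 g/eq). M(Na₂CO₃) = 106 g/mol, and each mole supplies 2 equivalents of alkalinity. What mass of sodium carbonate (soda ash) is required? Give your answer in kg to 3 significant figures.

4.21 kg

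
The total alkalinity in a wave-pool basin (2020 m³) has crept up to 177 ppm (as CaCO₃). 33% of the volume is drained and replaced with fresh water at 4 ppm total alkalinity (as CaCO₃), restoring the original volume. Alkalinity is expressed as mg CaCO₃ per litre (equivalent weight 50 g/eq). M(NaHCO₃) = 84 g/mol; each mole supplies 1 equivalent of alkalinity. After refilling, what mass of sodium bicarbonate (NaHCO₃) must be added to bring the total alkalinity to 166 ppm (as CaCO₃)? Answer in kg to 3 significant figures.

156 kg

Volume: 2020 m³ = 2,020,000 L.
After draining 33% and refilling: 177 × 0.67 + 4 × 0.33 = 119.91 ppm.
Deficit to target: 166 − 119.91 = 46.09 mg/L.
As CaCO₃: 46.09 mg/L × 2,020,000 L = 93,100 g; ÷ 50 g/eq ÷ 1 = 1862 mol NaHCO₃.
Mass: 1862 × 84 = 156,400 g.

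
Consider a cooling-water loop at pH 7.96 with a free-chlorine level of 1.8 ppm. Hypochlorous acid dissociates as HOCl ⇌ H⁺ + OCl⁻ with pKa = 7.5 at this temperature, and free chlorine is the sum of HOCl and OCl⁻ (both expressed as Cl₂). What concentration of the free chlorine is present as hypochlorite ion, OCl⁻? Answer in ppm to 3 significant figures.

1.34 ppm

[OCl⁻]/[HOCl] = 10^(pH − pKa) = 10^(7.96 − 7.5) = 10^0.46 = 2.884.
Fraction as HOCl = 1 / (1 + 2.884) = 0.2575.
OCl⁻ = (1 − 0.2575) × 1.8 ppm = 1.337 ppm.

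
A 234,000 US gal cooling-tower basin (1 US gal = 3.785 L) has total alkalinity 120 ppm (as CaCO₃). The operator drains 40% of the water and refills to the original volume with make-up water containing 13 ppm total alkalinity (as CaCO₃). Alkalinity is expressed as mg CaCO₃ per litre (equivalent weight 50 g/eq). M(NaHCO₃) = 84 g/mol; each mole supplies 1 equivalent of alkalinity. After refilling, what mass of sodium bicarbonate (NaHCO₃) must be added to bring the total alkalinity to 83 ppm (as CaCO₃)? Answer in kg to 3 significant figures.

Volume: 234,000 US gal × 3.785 L/gal = 885,690 L.
After draining 40% and refilling: 120 × 0.60 + 13 × 0.40 = 77.2 ppm.
Deficit to target: 83 − 77.2 = 5.8 mg/L.
As CaCO₃: 5.8 mg/L × 885,690 L = 5137 g; ÷ 50 g/eq ÷ 1 = 102.7 mol NaHCO₃.
Mass: 102.7 × 84 = 8630 g.

8.63 kg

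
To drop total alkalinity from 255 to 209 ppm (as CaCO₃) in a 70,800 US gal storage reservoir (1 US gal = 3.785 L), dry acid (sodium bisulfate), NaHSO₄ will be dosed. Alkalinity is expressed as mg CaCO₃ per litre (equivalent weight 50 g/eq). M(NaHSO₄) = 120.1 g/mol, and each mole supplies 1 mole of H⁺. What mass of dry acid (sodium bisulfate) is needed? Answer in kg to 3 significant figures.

Volume: 70,800 US gal × 3.785 L/gal = 267,978 L.
Alkalinity to neutralize: (255 − 209) = 46 mg/L as CaCO₃ × 267,978 L = 12,330 g as CaCO₃.
Equivalents of H⁺ required: 12,330 ÷ 50 g/eq = 246.5 eq = 246.5 mol NaHSO₄.
Mass of NaHSO₄: 246.5 × 120.1 = 29,610 g.

29.6 kg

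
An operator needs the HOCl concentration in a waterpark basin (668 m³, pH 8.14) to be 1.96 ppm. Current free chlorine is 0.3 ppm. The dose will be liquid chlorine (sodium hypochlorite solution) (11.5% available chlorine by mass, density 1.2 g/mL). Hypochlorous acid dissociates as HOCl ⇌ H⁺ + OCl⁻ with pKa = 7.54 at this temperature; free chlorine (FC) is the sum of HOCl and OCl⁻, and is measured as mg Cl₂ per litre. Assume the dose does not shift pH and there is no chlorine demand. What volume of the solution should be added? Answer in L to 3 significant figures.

45.8 L

Volume: 668 m³ = 668,000 L.
[OCl⁻]/[HOCl] = 10^(pH − pKa) = 10^(8.14 − 7.54) = 3.981; fraction as HOCl = 1/(1 + 3.981) = 0.2008.
Free chlorine required for 1.96 ppm HOCl: 1.96 / 0.2008 = 9.763 ppm.
FC to add: 9.763 − 0.3 = 9.463 mg/L as Cl₂.
Cl₂ equivalent: 9.463 mg/L × 668,000 L = 6321 g.
Product at 11.5% available Cl: 6321 / 0.115 = 54,970 g.
Volume: 54,970 g ÷ 1.2 g/mL = 45,810 mL.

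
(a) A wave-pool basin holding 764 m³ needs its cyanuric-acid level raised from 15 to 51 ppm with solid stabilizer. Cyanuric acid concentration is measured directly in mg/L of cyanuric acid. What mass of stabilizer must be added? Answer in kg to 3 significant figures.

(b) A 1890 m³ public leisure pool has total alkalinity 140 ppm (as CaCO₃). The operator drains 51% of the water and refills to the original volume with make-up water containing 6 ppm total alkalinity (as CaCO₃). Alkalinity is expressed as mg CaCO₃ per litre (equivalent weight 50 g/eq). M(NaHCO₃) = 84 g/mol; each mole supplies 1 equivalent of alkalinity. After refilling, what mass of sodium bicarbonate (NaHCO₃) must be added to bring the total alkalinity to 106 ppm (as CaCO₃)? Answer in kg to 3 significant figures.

(a) 27.5 kg; (b) 109 kg

(a) Volume: 764 m³ = 764,000 L.
(a) CYA to add: (51 − 15) = 36 mg/L × 764,000 L = 27,500 g cyanuric acid.

(b) Volume: 1890 m³ = 1,890,000 L.
(b) After draining 51% and refilling: 140 × 0.49 + 6 × 0.51 = 71.66 ppm.
(b) Deficit to target: 106 − 71.66 = 34.34 mg/L.
(b) As CaCO₃: 34.34 mg/L × 1,890,000 L = 64,900 g; ÷ 50 g/eq ÷ 1 = 1298 mol NaHCO₃.
(b) Mass: 1298 × 84 = 109,000 g.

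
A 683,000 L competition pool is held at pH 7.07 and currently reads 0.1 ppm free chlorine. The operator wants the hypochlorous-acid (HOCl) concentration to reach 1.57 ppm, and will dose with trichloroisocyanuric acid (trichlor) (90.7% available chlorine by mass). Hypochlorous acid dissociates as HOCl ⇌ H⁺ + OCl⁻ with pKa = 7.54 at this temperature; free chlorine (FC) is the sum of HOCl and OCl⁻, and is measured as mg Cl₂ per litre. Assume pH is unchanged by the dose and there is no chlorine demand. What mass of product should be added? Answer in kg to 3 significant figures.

1.51 kg

[OCl⁻]/[HOCl] = 10^(pH − pKa) = 10^(7.07 − 7.54) = 0.3388; fraction as HOCl = 1/(1 + 0.3388) = 0.7469.
Free chlorine required for 1.57 ppm HOCl: 1.57 / 0.7469 = 2.102 ppm.
FC to add: 2.102 − 0.1 = 2.002 mg/L as Cl₂.
Cl₂ equivalent: 2.002 mg/L × 683,000 L = 1367 g.
Product at 90.7% available Cl: 1367 / 0.907 = 1508 g.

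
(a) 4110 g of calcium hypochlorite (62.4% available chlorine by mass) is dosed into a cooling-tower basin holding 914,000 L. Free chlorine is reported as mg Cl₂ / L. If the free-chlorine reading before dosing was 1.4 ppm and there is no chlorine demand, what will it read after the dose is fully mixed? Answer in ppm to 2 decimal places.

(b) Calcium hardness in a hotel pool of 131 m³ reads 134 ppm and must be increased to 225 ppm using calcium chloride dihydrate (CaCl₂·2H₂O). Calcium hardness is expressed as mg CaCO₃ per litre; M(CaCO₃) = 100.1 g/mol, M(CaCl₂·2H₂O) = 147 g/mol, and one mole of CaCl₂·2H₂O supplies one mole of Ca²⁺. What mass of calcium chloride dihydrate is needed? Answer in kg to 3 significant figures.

(a) 4.21 ppm; (b) 17.5 kg

(a) Available chlorine delivered: 4110 g × 0.624 = 2565 g as Cl₂.
(a) Concentration rise: 2565 g / 914,000 L = 2.806 mg/L = 2.81 ppm.
(a) Final FC: 1.4 + 2.81 = 4.21 ppm.

(b) Volume: 131 m³ = 131,000 L.
(b) Hardness to add: (225 − 134) = 91 mg/L as CaCO₃ × 131,000 L = 11,920 g as CaCO₃.
(b) Moles of Ca²⁺ (1 mol Ca²⁺ ≡ 1 mol CaCO₃): 11,920 / 100.1 g/mol = 119.1 mol.
(b) Mass of CaCl₂·2H₂O: 119.1 × 147 = 17,510 g.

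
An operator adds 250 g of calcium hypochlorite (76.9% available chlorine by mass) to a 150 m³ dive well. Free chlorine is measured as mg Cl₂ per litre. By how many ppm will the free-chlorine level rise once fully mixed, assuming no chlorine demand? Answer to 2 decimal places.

1.28 ppm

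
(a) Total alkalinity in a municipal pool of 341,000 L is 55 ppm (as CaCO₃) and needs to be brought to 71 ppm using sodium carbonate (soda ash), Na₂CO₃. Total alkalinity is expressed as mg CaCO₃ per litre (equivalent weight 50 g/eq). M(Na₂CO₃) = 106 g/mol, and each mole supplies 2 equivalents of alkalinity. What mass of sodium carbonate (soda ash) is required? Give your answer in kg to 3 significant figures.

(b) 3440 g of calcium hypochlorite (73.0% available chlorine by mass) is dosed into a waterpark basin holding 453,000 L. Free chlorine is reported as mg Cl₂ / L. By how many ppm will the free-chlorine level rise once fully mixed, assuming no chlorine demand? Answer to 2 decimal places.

(a) 5.78 kg; (b) 5.54 ppm

(a) Alkalinity to add: (71 − 55) = 16 mg/L as CaCO₃ × 341,000 L = 5456 g as CaCO₃.
(a) Equivalents: 5456 g ÷ 50 g/eq = 109.1 eq.
(a) Each mole of Na₂CO₃ supplies 2 eq, so 109.1 / 2 = 54.56 mol.
(a) Mass: 54.56 mol × 106 g/mol = 5783 g.

(b) Available chlorine delivered: 3440 g × 0.73 = 2511 g as Cl₂.
(b) Concentration rise: 2511 g / 453,000 L = 5.543 mg/L = 5.54 ppm.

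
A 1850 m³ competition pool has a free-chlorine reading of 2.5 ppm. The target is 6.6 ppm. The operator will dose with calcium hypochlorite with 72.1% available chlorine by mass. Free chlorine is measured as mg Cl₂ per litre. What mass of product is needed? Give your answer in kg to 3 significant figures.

Volume: 1850 m³ = 1,850,000 L.
Chlorine deficit: 6.6 − 2.5 = 4.1 ppm = 4.1 mg/L as Cl₂.
Cl₂ equivalent needed: 4.1 mg/L × 1,850,000 L = 7,585,000 mg = 7585 g.
Product at 72.1% available chlorine: 7585 / 0.721 = 10,520 g.

10.5 kg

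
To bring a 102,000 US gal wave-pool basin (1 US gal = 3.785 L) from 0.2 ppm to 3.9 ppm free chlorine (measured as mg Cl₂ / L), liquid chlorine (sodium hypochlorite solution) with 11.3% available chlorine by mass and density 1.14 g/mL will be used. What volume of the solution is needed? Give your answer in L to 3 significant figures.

11.1 L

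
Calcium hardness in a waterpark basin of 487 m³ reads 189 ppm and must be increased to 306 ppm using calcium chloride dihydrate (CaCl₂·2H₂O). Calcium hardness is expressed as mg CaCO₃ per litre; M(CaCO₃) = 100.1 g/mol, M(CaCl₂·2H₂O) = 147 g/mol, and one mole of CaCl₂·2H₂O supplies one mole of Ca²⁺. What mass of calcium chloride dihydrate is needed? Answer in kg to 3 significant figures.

83.7 kg

Volume: 487 m³ = 487,000 L.
Hardness to add: (306 − 189) = 117 mg/L as CaCO₃ × 487,000 L = 56,980 g as CaCO₃.
Moles of Ca²⁺ (1 mol Ca²⁺ ≡ 1 mol CaCO₃): 56,980 / 100.1 g/mol = 569.2 mol.
Mass of CaCl₂·2H₂O: 569.2 × 147 = 83,680 g.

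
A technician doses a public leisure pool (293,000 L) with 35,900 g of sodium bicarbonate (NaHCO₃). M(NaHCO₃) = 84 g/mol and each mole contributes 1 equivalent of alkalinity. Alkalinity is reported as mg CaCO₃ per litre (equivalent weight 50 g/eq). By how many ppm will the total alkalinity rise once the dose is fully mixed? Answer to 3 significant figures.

72.9 ppm

Moles of NaHCO₃: 35,900 g ÷ 84 g/mol = 427.4 mol → 427.4 eq of alkalinity.
As CaCO₃: 427.4 eq × 50 g/eq = 21,370 g.
Rise: 21,370 g / 293,000 L × 1000 = 72.93 mg/L.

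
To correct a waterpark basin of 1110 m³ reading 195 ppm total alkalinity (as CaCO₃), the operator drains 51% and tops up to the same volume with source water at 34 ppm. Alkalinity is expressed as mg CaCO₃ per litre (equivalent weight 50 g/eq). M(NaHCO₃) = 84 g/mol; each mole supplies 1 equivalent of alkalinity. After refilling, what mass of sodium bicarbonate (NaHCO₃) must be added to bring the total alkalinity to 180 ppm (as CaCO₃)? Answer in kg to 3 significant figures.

Volume: 1110 m³ = 1,110,000 L.
After draining 51% and refilling: 195 × 0.49 + 34 × 0.51 = 112.89 ppm.
Deficit to target: 180 − 112.89 = 67.11 mg/L.
As CaCO₃: 67.11 mg/L × 1,110,000 L = 74,490 g; ÷ 50 g/eq ÷ 1 = 1490 mol NaHCO₃.
Mass: 1490 × 84 = 125,100 g.

125 kg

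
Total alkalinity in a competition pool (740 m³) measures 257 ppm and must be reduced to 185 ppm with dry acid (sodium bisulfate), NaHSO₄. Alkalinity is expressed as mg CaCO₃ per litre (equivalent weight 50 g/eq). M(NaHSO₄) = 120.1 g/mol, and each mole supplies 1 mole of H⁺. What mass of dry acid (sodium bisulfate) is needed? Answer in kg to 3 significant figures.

128 kg

Volume: 740 m³ = 740,000 L.
Alkalinity to neutralize: (257 − 185) = 72 mg/L as CaCO₃ × 740,000 L = 53,280 g as CaCO₃.
Equivalents of H⁺ required: 53,280 ÷ 50 g/eq = 1066 eq = 1066 mol NaHSO₄.
Mass of NaHSO₄: 1066 × 120.1 = 128,000 g.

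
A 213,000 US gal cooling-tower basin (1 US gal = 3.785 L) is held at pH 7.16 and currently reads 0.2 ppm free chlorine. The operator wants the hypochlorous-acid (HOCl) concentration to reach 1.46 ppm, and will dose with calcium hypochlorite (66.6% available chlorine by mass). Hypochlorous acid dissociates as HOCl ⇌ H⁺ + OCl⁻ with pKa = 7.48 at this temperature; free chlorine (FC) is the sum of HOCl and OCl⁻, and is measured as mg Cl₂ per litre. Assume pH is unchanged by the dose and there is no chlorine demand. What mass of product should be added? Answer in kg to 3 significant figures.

2.37 kg

Volume: 213,000 US gal × 3.785 L/gal = 806,205 L.
[OCl⁻]/[HOCl] = 10^(pH − pKa) = 10^(7.16 − 7.48) = 0.4786; fraction as HOCl = 1/(1 + 0.4786) = 0.6763.
Free chlorine required for 1.46 ppm HOCl: 1.46 / 0.6763 = 2.159 ppm.
FC to add: 2.159 − 0.2 = 1.959 mg/L as Cl₂.
Cl₂ equivalent: 1.959 mg/L × 806,205 L = 1579 g.
Product at 66.6% available Cl: 1579 / 0.666 = 2371 g.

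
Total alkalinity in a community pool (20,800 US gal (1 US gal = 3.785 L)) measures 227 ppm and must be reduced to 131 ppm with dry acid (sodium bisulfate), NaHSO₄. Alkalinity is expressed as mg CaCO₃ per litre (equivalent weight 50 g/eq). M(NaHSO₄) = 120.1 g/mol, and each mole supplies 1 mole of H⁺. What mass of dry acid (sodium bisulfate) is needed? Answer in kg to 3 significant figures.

18.2 kg

Volume: 20,800 US gal × 3.785 L/gal = 78,728 L.
Alkalinity to neutralize: (227 − 131) = 96 mg/L as CaCO₃ × 78,728 L = 7558 g as CaCO₃.
Equivalents of H⁺ required: 7558 ÷ 50 g/eq = 151.2 eq = 151.2 mol NaHSO₄.
Mass of NaHSO₄: 151.2 × 120.1 = 18,150 g.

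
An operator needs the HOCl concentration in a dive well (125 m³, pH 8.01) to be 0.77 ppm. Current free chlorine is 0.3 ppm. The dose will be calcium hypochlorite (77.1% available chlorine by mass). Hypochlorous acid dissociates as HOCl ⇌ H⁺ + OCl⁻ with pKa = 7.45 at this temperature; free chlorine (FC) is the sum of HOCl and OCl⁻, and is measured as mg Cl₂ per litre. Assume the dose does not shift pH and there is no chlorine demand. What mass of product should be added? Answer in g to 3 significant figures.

529 g

Volume: 125 m³ = 125,000 L.
[OCl⁻]/[HOCl] = 10^(pH − pKa) = 10^(8.01 − 7.45) = 3.631; fraction as HOCl = 1/(1 + 3.631) = 0.2159.
Free chlorine required for 0.77 ppm HOCl: 0.77 / 0.2159 = 3.566 ppm.
FC to add: 3.566 − 0.3 = 3.266 mg/L as Cl₂.
Cl₂ equivalent: 3.266 mg/L × 125,000 L = 408.2 g.
Product at 77.1% available Cl: 408.2 / 0.771 = 529.5 g.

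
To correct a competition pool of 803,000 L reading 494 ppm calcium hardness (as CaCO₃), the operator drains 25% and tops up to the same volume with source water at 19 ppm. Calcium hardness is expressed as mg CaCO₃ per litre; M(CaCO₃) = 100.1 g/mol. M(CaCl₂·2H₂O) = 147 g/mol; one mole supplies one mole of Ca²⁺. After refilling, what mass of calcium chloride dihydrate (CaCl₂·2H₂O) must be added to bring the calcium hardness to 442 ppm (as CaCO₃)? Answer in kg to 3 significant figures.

78.7 kg

After draining 25% and refilling: 494 × 0.75 + 19 × 0.25 = 375.25 ppm.
Deficit to target: 442 − 375.25 = 66.75 mg/L.
As CaCO₃: 66.75 mg/L × 803,000 L = 53,600 g; ÷ 100.1 = 535.5 mol Ca²⁺.
Mass: 535.5 × 147 = 78,710 g.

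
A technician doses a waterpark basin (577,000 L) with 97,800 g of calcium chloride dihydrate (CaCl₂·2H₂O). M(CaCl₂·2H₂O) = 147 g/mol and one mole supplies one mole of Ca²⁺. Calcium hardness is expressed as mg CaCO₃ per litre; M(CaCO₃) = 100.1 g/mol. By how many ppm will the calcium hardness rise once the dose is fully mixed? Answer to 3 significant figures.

115 ppm

Moles of Ca²⁺: 97,800 g ÷ 147 g/mol = 665.3 mol.
As CaCO₃: 665.3 mol × 100.1 g/mol = 66,600 g.
Rise: 66,600 g / 577,000 L × 1000 = 115.4 mg/L.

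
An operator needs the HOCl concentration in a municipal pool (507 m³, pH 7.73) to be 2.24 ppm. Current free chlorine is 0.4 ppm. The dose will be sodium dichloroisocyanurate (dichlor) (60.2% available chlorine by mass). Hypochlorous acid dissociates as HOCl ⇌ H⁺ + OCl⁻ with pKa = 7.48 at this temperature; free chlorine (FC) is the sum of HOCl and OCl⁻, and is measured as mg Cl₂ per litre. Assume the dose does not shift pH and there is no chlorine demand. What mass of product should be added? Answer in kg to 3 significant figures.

4.90 kg

Volume: 507 m³ = 507,000 L.
[OCl⁻]/[HOCl] = 10^(pH − pKa) = 10^(7.73 − 7.48) = 1.778; fraction as HOCl = 1/(1 + 1.778) = 0.3599.
Free chlorine required for 2.24 ppm HOCl: 2.24 / 0.3599 = 6.223 ppm.
FC to add: 6.223 − 0.4 = 5.823 mg/L as Cl₂.
Cl₂ equivalent: 5.823 mg/L × 507,000 L = 2952 g.
Product at 60.2% available Cl: 2952 / 0.602 = 4904 g.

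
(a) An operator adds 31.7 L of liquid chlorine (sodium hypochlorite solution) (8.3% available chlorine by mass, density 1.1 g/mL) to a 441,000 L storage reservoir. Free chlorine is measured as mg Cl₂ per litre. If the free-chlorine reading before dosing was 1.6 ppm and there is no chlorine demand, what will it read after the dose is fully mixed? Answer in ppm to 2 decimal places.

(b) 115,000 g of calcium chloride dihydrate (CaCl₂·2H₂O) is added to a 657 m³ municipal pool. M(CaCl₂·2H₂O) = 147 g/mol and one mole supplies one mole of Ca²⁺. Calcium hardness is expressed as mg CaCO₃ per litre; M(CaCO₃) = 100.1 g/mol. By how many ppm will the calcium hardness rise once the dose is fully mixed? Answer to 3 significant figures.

(a) Mass of solution: 31.7 L × 1000 mL/L × 1.1 g/mL = 34,870 g.
(a) Available chlorine delivered: 34,870 g × 0.083 = 2894 g as Cl₂.
(a) Concentration rise: 2894 g / 441,000 L = 6.563 mg/L = 6.56 ppm.
(a) Final FC: 1.6 + 6.56 = 8.16 ppm.

(b) Volume: 657 m³ = 657,000 L.
(b) Moles of Ca²⁺: 115,000 g ÷ 147 g/mol = 782.3 mol.
(b) As CaCO₃: 782.3 mol × 100.1 g/mol = 78,310 g.
(b) Rise: 78,310 g / 657,000 L × 1000 = 119.2 mg/L.

(a) 8.16 ppm; (b) 119 ppm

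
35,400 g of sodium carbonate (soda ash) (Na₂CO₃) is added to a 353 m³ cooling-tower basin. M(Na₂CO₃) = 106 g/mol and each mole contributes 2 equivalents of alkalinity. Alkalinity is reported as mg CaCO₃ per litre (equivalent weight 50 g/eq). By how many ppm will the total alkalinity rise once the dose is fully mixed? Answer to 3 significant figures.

Volume: 353 m³ = 353,000 L.
Moles of Na₂CO₃: 35,400 g ÷ 106 g/mol = 334 mol → 667.9 eq of alkalinity.
As CaCO₃: 667.9 eq × 50 g/eq = 33,400 g.
Rise: 33,400 g / 353,000 L × 1000 = 94.61 mg/L.

94.6 ppm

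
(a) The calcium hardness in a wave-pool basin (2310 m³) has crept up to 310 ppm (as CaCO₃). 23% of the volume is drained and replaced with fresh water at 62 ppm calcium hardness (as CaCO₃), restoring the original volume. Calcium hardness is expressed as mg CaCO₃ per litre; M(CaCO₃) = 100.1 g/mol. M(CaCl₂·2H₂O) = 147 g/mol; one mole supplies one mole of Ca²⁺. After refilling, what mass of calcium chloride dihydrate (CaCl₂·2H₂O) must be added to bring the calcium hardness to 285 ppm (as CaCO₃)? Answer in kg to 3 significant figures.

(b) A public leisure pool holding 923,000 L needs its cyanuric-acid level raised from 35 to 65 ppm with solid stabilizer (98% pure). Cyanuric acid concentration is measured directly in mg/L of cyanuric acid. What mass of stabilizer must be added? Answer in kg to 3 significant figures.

(a) 109 kg; (b) 28.3 kg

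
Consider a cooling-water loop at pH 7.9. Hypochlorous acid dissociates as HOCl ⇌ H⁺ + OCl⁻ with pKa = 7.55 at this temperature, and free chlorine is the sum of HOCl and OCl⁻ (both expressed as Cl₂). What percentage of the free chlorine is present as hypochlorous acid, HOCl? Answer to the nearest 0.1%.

30.9%

[OCl⁻]/[HOCl] = 10^(pH − pKa) = 10^(7.9 − 7.55) = 10^0.35 = 2.239.
Fraction as HOCl = 1 / (1 + 2.239) = 0.3088.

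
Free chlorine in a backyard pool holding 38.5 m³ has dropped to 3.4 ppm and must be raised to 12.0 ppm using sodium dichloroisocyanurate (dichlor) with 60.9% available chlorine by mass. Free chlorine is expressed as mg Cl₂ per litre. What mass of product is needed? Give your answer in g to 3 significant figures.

Volume: 38.5 m³ = 38,500 L.
Chlorine deficit: 12.0 − 3.4 = 8.6 ppm = 8.6 mg/L as Cl₂.
Cl₂ equivalent needed: 8.6 mg/L × 38,500 L = 331,100 mg = 331.1 g.
Product at 60.9% available chlorine: 331.1 / 0.609 = 543.7 g.

544 g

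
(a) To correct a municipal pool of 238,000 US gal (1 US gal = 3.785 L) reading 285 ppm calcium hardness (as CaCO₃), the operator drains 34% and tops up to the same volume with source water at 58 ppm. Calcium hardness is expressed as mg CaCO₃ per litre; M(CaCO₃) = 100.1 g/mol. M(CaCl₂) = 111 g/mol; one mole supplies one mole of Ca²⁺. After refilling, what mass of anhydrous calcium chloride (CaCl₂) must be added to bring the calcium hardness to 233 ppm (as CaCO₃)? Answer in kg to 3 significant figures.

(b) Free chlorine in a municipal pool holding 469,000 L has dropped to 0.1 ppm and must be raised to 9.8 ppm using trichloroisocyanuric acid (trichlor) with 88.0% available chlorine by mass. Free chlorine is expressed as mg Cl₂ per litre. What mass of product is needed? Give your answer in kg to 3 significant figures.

(a) 25.2 kg; (b) 5.17 kg

(a) Volume: 238,000 US gal × 3.785 L/gal = 900,830 L.
(a) After draining 34% and refilling: 285 × 0.66 + 58 × 0.34 = 207.82 ppm.
(a) Deficit to target: 233 − 207.82 = 25.18 mg/L.
(a) As CaCO₃: 25.18 mg/L × 900,830 L = 22,680 g; ÷ 100.1 = 226.6 mol Ca²⁺.
(a) Mass: 226.6 × 111 = 25,150 g.

(b) Chlorine deficit: 9.8 − 0.1 = 9.7 ppm = 9.7 mg/L as Cl₂.
(b) Cl₂ equivalent needed: 9.7 mg/L × 469,000 L = 4,549,000 mg = 4549 g.
(b) Product at 88.0% available chlorine: 4549 / 0.88 = 5170 g.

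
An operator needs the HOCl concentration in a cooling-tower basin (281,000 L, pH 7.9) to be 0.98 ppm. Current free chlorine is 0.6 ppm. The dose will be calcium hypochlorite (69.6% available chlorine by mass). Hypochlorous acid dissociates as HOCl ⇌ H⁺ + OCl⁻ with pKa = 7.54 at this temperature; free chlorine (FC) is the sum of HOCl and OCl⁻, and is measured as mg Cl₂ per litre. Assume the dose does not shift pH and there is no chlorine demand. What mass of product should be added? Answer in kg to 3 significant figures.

[OCl⁻]/[HOCl] = 10^(pH − pKa) = 10^(7.9 − 7.54) = 2.291; fraction as HOCl = 1/(1 + 2.291) = 0.3039.
Free chlorine required for 0.98 ppm HOCl: 0.98 / 0.3039 = 3.225 ppm.
FC to add: 3.225 − 0.6 = 2.625 mg/L as Cl₂.
Cl₂ equivalent: 2.625 mg/L × 281,000 L = 737.6 g.
Product at 69.6% available Cl: 737.6 / 0.696 = 1060 g.

1.06 kg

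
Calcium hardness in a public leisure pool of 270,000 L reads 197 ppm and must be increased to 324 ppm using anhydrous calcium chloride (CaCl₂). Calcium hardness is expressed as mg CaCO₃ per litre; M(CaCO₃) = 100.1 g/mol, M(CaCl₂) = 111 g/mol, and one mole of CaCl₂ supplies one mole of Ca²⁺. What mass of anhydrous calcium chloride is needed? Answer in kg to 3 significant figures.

Hardness to add: (324 − 197) = 127 mg/L as CaCO₃ × 270,000 L = 34,290 g as CaCO₃.
Moles of Ca²⁺ (1 mol Ca²⁺ ≡ 1 mol CaCO₃): 34,290 / 100.1 g/mol = 342.6 mol.
Mass of CaCl₂: 342.6 × 111 = 38,020 g.

38.0 kg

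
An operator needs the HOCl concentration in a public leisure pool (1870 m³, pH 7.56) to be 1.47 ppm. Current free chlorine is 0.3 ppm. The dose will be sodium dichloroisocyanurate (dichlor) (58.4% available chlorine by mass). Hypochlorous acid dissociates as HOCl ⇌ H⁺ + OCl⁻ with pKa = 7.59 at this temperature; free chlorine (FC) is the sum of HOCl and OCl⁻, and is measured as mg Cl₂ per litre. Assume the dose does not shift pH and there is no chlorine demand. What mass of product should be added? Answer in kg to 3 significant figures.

8.14 kg

Volume: 1870 m³ = 1,870,000 L.
[OCl⁻]/[HOCl] = 10^(pH − pKa) = 10^(7.56 − 7.59) = 0.9333; fraction as HOCl = 1/(1 + 0.9333) = 0.5173.
Free chlorine required for 1.47 ppm HOCl: 1.47 / 0.5173 = 2.842 ppm.
FC to add: 2.842 − 0.3 = 2.542 mg/L as Cl₂.
Cl₂ equivalent: 2.542 mg/L × 1,870,000 L = 4753 g.
Product at 58.4% available Cl: 4753 / 0.584 = 8139 g.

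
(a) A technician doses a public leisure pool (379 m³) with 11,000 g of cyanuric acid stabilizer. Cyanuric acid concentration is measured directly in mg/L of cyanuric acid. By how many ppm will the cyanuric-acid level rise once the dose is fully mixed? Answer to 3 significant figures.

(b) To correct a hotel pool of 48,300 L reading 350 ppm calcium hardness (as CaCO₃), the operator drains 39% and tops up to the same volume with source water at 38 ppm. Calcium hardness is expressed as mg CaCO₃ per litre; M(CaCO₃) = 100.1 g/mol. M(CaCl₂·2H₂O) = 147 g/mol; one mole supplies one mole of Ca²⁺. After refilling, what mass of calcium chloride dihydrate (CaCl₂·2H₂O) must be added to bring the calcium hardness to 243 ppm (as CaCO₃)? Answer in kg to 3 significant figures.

(a) 29.0 ppm; (b) 1.04 kg

(a) Volume: 379 m³ = 379,000 L.
(a) Rise: 11,000 g / 379,000 L × 1000 = 29.02 mg/L.

(b) After draining 39% and refilling: 350 × 0.61 + 38 × 0.39 = 228.32 ppm.
(b) Deficit to target: 243 − 228.32 = 14.68 mg/L.
(b) As CaCO₃: 14.68 mg/L × 48,300 L = 709 g; ÷ 100.1 = 7.083 mol Ca²⁺.
(b) Mass: 7.083 × 147 = 1041 g.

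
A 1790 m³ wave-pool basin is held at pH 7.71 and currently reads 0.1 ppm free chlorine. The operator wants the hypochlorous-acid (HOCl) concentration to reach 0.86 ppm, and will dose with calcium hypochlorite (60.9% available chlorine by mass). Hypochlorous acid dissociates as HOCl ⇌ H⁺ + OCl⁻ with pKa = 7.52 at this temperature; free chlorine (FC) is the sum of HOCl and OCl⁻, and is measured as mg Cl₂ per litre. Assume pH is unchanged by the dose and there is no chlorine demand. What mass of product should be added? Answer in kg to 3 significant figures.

6.15 kg

Volume: 1790 m³ = 1,790,000 L.
[OCl⁻]/[HOCl] = 10^(pH − pKa) = 10^(7.71 − 7.52) = 1.549; fraction as HOCl = 1/(1 + 1.549) = 0.3923.
Free chlorine required for 0.86 ppm HOCl: 0.86 / 0.3923 = 2.192 ppm.
FC to add: 2.192 − 0.1 = 2.092 mg/L as Cl₂.
Cl₂ equivalent: 2.092 mg/L × 1,790,000 L = 3745 g.
Product at 60.9% available Cl: 3745 / 0.609 = 6149 g.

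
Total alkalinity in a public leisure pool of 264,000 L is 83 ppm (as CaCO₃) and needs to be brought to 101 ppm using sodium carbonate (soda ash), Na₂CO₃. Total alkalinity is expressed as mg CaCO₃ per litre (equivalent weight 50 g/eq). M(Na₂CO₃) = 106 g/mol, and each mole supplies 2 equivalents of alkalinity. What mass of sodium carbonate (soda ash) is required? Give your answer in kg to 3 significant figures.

Alkalinity to add: (101 − 83) = 18 mg/L as CaCO₃ × 264,000 L = 4752 g as CaCO₃.
Equivalents: 4752 g ÷ 50 g/eq = 95.04 eq.
Each mole of Na₂CO₃ supplies 2 eq, so 95.04 / 2 = 47.52 mol.
Mass: 47.52 mol × 106 g/mol = 5037 g.

5.04 kg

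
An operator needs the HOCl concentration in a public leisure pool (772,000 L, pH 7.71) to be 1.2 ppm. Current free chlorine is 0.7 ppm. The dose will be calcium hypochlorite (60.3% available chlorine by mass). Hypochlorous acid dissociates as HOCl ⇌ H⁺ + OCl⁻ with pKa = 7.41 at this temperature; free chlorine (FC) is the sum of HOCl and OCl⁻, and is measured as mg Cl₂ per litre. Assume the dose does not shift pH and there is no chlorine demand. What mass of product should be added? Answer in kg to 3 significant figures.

[OCl⁻]/[HOCl] = 10^(pH − pKa) = 10^(7.71 − 7.41) = 1.995; fraction as HOCl = 1/(1 + 1.995) = 0.3339.
Free chlorine required for 1.2 ppm HOCl: 1.2 / 0.3339 = 3.594 ppm.
FC to add: 3.594 − 0.7 = 2.894 mg/L as Cl₂.
Cl₂ equivalent: 2.894 mg/L × 772,000 L = 2234 g.
Product at 60.3% available Cl: 2234 / 0.603 = 3705 g.

3.71 kg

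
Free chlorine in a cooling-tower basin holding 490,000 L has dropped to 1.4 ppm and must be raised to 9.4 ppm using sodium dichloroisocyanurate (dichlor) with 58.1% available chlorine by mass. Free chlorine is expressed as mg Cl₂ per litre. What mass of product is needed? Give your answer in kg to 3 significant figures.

Chlorine deficit: 9.4 − 1.4 = 8 ppm = 8 mg/L as Cl₂.
Cl₂ equivalent needed: 8 mg/L × 490,000 L = 3,920,000 mg = 3920 g.
Product at 58.1% available chlorine: 3920 / 0.581 = 6747 g.

6.75 kg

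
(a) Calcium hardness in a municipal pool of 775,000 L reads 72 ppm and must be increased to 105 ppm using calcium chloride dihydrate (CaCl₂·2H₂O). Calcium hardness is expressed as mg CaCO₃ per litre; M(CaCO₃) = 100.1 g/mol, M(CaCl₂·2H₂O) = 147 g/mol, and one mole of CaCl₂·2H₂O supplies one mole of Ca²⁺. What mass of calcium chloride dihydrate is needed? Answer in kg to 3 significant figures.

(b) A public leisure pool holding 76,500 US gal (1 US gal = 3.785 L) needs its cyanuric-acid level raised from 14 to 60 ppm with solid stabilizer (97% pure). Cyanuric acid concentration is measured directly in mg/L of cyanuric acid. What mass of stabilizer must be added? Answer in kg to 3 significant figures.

(a) Hardness to add: (105 − 72) = 33 mg/L as CaCO₃ × 775,000 L = 25,580 g as CaCO₃.
(a) Moles of Ca²⁺ (1 mol Ca²⁺ ≡ 1 mol CaCO₃): 25,580 / 100.1 g/mol = 255.5 mol.
(a) Mass of CaCl₂·2H₂O: 255.5 × 147 = 37,560 g.

(b) Volume: 76,500 US gal × 3.785 L/gal = 289,552 L.
(b) CYA to add: (60 − 14) = 46 mg/L × 289,552 L = 13,320 g cyanuric acid.
(b) At 97% purity: 13,320 / 0.97 = 13,730 g product.

(a) 37.6 kg; (b) 13.7 kg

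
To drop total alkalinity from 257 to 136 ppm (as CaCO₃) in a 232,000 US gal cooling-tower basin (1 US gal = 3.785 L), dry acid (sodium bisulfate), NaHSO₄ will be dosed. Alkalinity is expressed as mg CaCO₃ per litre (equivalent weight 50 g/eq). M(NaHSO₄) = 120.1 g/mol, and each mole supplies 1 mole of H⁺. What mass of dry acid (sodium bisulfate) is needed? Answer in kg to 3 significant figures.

255 kg

Volume: 232,000 US gal × 3.785 L/gal = 878,120 L.
Alkalinity to neutralize: (257 − 136) = 121 mg/L as CaCO₃ × 878,120 L = 106,300 g as CaCO₃.
Equivalents of H⁺ required: 106,300 ÷ 50 g/eq = 2125 eq = 2125 mol NaHSO₄.
Mass of NaHSO₄: 2125 × 120.1 = 255,200 g.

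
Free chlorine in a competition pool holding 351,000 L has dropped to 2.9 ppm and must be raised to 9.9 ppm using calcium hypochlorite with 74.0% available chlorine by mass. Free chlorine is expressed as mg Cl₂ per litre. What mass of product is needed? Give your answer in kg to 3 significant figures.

Chlorine deficit: 9.9 − 2.9 = 7 ppm = 7 mg/L as Cl₂.
Cl₂ equivalent needed: 7 mg/L × 351,000 L = 2,457,000 mg = 2457 g.
Product at 74.0% available chlorine: 2457 / 0.74 = 3320 g.

3.32 kg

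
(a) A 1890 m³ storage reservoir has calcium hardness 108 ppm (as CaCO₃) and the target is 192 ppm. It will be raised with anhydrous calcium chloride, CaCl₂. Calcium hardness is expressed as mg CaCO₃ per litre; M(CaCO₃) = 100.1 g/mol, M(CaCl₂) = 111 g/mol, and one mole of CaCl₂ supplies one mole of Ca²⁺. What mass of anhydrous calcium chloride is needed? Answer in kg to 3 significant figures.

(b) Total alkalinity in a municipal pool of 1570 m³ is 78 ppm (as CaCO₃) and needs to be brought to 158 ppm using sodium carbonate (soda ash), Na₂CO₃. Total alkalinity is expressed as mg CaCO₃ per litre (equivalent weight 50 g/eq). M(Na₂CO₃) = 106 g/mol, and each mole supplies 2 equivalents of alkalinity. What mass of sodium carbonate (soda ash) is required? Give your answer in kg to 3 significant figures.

(a) 176 kg; (b) 133 kg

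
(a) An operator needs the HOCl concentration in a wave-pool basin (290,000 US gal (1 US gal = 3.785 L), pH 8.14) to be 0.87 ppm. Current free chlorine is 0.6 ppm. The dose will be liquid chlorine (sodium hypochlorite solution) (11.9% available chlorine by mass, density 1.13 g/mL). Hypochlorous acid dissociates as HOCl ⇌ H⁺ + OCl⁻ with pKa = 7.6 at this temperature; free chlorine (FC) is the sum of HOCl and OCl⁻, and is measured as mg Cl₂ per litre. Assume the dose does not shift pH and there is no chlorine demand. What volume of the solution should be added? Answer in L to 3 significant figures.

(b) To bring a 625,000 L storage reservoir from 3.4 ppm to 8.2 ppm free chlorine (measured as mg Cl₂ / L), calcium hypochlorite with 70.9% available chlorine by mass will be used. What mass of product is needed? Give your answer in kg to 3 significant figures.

(a) Volume: 290,000 US gal × 3.785 L/gal = 1,097,650 L.
(a) [OCl⁻]/[HOCl] = 10^(pH − pKa) = 10^(8.14 − 7.6) = 3.467; fraction as HOCl = 1/(1 + 3.467) = 0.2238.
(a) Free chlorine required for 0.87 ppm HOCl: 0.87 / 0.2238 = 3.887 ppm.
(a) FC to add: 3.887 − 0.6 = 3.287 mg/L as Cl₂.
(a) Cl₂ equivalent: 3.287 mg/L × 1,097,650 L = 3608 g.
(a) Product at 11.9% available Cl: 3608 / 0.119 = 30,320 g.
(a) Volume: 30,320 g ÷ 1.13 g/mL = 26,830 mL.

(b) Chlorine deficit: 8.2 − 3.4 = 4.8 ppm = 4.8 mg/L as Cl₂.
(b) Cl₂ equivalent needed: 4.8 mg/L × 625,000 L = 3,000,000 mg = 3000 g.
(b) Product at 70.9% available chlorine: 3000 / 0.709 = 4231 g.

(a) 26.8 L; (b) 4.23 kg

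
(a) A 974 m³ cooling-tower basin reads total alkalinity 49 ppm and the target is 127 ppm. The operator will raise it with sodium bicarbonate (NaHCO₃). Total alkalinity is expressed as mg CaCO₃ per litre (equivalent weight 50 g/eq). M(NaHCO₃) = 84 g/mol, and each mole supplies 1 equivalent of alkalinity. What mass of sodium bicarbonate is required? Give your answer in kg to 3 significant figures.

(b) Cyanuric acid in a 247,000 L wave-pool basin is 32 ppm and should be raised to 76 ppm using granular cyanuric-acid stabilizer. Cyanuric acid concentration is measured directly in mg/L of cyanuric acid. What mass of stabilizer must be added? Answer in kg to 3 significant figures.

(a) 128 kg; (b) 10.9 kg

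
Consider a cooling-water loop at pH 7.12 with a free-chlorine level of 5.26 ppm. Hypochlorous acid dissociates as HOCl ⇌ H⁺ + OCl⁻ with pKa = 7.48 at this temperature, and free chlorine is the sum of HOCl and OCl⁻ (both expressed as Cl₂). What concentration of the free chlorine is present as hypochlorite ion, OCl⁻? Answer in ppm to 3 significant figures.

1.60 ppm

[OCl⁻]/[HOCl] = 10^(pH − pKa) = 10^(7.12 − 7.48) = 10^-0.36 = 0.4365.
Fraction as HOCl = 1 / (1 + 0.4365) = 0.6961.
OCl⁻ = (1 − 0.6961) × 5.26 ppm = 1.598 ppm.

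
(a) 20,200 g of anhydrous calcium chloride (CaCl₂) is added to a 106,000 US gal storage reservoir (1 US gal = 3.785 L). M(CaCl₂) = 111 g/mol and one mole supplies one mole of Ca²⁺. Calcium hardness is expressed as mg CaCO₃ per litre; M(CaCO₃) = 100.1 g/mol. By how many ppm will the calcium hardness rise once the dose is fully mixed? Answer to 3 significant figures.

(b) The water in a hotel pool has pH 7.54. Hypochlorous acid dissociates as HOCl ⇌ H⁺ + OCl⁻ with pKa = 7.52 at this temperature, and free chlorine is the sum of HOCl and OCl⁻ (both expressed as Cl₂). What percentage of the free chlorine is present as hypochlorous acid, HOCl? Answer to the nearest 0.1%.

(a) 45.4 ppm; (b) 48.8%

(a) Volume: 106,000 US gal × 3.785 L/gal = 401,210 L.
(a) Moles of Ca²⁺: 20,200 g ÷ 111 g/mol = 182 mol.
(a) As CaCO₃: 182 mol × 100.1 g/mol = 18,220 g.
(a) Rise: 18,220 g / 401,210 L × 1000 = 45.4 mg/L.

(b) [OCl⁻]/[HOCl] = 10^(pH − pKa) = 10^(7.54 − 7.52) = 10^0.02 = 1.047.
(b) Fraction as HOCl = 1 / (1 + 1.047) = 0.4885.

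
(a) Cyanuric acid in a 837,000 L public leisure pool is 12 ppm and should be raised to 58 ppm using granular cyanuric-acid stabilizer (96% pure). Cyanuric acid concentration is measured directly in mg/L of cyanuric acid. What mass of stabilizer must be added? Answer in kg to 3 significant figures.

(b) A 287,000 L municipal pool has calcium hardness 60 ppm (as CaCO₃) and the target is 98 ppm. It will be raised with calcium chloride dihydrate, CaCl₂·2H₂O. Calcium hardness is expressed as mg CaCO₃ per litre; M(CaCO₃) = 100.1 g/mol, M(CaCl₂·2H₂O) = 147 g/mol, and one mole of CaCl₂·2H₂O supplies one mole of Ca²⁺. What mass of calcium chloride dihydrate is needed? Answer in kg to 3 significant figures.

(a) CYA to add: (58 − 12) = 46 mg/L × 837,000 L = 38,500 g cyanuric acid.
(a) At 96% purity: 38,500 / 0.96 = 40,110 g product.

(b) Hardness to add: (98 − 60) = 38 mg/L as CaCO₃ × 287,000 L = 10,910 g as CaCO₃.
(b) Moles of Ca²⁺ (1 mol Ca²⁺ ≡ 1 mol CaCO₃): 10,910 / 100.1 g/mol = 109 mol.
(b) Mass of CaCl₂·2H₂O: 109 × 147 = 16,020 g.

(a) 40.1 kg; (b) 16.0 kg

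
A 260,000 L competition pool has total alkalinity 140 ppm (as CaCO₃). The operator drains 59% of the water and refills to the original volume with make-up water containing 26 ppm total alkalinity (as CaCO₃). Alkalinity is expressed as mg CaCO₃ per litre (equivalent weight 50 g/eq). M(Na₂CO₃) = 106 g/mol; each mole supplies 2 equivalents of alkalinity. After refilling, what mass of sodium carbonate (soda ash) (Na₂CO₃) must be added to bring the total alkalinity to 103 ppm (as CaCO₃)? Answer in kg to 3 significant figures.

8.34 kg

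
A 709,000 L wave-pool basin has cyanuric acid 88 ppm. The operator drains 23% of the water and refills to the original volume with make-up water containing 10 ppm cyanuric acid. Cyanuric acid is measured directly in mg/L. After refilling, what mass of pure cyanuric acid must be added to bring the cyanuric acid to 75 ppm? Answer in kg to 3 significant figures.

3.50 kg

After draining 23% and refilling: 88 × 0.77 + 10 × 0.23 = 70.06 ppm.
Deficit to target: 75 − 70.06 = 4.94 mg/L.
Mass: 4.94 mg/L × 709,000 L = 3502 g cyanuric acid.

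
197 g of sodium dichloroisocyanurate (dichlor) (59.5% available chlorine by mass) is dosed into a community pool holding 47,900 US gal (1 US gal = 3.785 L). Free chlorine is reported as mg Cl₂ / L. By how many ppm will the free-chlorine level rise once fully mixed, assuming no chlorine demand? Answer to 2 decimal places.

Volume: 47,900 US gal × 3.785 L/gal = 181,302 L.
Available chlorine delivered: 197 g × 0.595 = 117.2 g as Cl₂.
Concentration rise: 117.2 g / 181,302 L = 0.6465 mg/L = 0.65 ppm.

0.65 ppm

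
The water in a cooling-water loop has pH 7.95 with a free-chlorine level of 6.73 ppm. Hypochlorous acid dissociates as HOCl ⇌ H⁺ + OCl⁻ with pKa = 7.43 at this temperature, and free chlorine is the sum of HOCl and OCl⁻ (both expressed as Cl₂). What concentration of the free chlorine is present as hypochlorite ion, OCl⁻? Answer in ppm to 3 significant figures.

5.17 ppm

[OCl⁻]/[HOCl] = 10^(pH − pKa) = 10^(7.95 − 7.43) = 10^0.52 = 3.311.
Fraction as HOCl = 1 / (1 + 3.311) = 0.2319.
OCl⁻ = (1 − 0.2319) × 6.73 ppm = 5.169 ppm.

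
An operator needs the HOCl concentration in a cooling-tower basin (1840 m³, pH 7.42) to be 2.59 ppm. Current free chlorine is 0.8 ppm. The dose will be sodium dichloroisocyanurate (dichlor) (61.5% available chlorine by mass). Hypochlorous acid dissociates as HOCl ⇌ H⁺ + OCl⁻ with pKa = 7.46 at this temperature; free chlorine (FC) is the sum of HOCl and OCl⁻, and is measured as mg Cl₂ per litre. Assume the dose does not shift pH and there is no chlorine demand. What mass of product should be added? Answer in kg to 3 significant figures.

12.4 kg

Volume: 1840 m³ = 1,840,000 L.
[OCl⁻]/[HOCl] = 10^(pH − pKa) = 10^(7.42 − 7.46) = 0.912; fraction as HOCl = 1/(1 + 0.912) = 0.523.
Free chlorine required for 2.59 ppm HOCl: 2.59 / 0.523 = 4.952 ppm.
FC to add: 4.952 − 0.8 = 4.152 mg/L as Cl₂.
Cl₂ equivalent: 4.152 mg/L × 1,840,000 L = 7640 g.
Product at 61.5% available Cl: 7640 / 0.615 = 12,420 g.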